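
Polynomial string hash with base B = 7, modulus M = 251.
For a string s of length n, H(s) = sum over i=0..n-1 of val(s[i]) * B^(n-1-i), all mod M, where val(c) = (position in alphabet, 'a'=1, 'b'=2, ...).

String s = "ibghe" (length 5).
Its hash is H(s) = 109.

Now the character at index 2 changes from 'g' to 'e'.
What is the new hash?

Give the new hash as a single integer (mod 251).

val('g') = 7, val('e') = 5
Position k = 2, exponent = n-1-k = 2
B^2 mod M = 7^2 mod 251 = 49
Delta = (5 - 7) * 49 mod 251 = 153
New hash = (109 + 153) mod 251 = 11

Answer: 11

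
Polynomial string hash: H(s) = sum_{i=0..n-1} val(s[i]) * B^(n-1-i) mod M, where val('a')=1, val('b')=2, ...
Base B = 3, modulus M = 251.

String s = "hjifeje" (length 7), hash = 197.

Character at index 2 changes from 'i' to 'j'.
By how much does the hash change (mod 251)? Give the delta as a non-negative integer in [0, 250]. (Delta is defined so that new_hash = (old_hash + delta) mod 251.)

Delta formula: (val(new) - val(old)) * B^(n-1-k) mod M
  val('j') - val('i') = 10 - 9 = 1
  B^(n-1-k) = 3^4 mod 251 = 81
  Delta = 1 * 81 mod 251 = 81

Answer: 81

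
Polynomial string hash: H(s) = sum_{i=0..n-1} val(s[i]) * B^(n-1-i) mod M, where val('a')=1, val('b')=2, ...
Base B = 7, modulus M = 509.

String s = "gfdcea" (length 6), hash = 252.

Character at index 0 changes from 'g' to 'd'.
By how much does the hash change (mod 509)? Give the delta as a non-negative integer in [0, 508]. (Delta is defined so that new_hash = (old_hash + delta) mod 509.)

Answer: 479

Derivation:
Delta formula: (val(new) - val(old)) * B^(n-1-k) mod M
  val('d') - val('g') = 4 - 7 = -3
  B^(n-1-k) = 7^5 mod 509 = 10
  Delta = -3 * 10 mod 509 = 479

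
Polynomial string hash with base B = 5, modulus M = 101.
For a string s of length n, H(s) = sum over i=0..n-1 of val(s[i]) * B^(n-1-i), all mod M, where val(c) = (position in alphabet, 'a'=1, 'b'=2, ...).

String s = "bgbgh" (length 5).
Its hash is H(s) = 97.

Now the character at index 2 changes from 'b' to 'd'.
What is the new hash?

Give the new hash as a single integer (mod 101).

Answer: 46

Derivation:
val('b') = 2, val('d') = 4
Position k = 2, exponent = n-1-k = 2
B^2 mod M = 5^2 mod 101 = 25
Delta = (4 - 2) * 25 mod 101 = 50
New hash = (97 + 50) mod 101 = 46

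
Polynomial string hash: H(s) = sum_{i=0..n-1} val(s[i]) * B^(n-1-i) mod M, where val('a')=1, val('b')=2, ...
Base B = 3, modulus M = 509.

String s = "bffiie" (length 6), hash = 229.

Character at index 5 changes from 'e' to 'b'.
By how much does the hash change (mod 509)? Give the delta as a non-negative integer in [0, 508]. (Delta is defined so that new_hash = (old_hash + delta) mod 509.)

Delta formula: (val(new) - val(old)) * B^(n-1-k) mod M
  val('b') - val('e') = 2 - 5 = -3
  B^(n-1-k) = 3^0 mod 509 = 1
  Delta = -3 * 1 mod 509 = 506

Answer: 506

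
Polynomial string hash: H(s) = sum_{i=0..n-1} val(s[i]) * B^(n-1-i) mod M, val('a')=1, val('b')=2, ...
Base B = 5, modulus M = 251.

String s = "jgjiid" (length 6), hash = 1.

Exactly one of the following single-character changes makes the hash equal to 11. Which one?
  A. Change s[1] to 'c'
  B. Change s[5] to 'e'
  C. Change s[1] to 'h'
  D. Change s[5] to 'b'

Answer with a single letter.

Answer: A

Derivation:
Option A: s[1]='g'->'c', delta=(3-7)*5^4 mod 251 = 10, hash=1+10 mod 251 = 11 <-- target
Option B: s[5]='d'->'e', delta=(5-4)*5^0 mod 251 = 1, hash=1+1 mod 251 = 2
Option C: s[1]='g'->'h', delta=(8-7)*5^4 mod 251 = 123, hash=1+123 mod 251 = 124
Option D: s[5]='d'->'b', delta=(2-4)*5^0 mod 251 = 249, hash=1+249 mod 251 = 250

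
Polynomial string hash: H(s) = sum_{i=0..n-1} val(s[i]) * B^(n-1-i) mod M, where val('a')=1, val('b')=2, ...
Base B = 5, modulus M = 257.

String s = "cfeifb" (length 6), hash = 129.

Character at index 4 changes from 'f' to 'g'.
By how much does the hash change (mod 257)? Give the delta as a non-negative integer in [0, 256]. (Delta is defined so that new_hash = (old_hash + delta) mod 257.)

Answer: 5

Derivation:
Delta formula: (val(new) - val(old)) * B^(n-1-k) mod M
  val('g') - val('f') = 7 - 6 = 1
  B^(n-1-k) = 5^1 mod 257 = 5
  Delta = 1 * 5 mod 257 = 5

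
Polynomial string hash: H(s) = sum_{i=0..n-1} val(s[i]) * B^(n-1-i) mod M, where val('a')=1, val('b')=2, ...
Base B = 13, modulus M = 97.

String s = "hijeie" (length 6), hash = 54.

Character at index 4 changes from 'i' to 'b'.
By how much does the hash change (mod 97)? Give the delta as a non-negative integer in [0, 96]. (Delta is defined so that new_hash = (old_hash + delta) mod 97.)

Delta formula: (val(new) - val(old)) * B^(n-1-k) mod M
  val('b') - val('i') = 2 - 9 = -7
  B^(n-1-k) = 13^1 mod 97 = 13
  Delta = -7 * 13 mod 97 = 6

Answer: 6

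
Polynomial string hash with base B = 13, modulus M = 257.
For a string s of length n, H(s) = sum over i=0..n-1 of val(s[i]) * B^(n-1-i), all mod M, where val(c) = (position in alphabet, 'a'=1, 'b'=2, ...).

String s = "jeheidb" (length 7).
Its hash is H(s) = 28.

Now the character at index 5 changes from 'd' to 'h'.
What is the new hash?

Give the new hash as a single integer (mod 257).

val('d') = 4, val('h') = 8
Position k = 5, exponent = n-1-k = 1
B^1 mod M = 13^1 mod 257 = 13
Delta = (8 - 4) * 13 mod 257 = 52
New hash = (28 + 52) mod 257 = 80

Answer: 80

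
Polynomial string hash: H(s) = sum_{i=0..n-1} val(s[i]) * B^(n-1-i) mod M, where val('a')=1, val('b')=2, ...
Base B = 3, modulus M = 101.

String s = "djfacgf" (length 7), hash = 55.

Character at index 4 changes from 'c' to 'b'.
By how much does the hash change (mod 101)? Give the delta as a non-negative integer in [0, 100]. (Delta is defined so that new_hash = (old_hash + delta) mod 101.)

Answer: 92

Derivation:
Delta formula: (val(new) - val(old)) * B^(n-1-k) mod M
  val('b') - val('c') = 2 - 3 = -1
  B^(n-1-k) = 3^2 mod 101 = 9
  Delta = -1 * 9 mod 101 = 92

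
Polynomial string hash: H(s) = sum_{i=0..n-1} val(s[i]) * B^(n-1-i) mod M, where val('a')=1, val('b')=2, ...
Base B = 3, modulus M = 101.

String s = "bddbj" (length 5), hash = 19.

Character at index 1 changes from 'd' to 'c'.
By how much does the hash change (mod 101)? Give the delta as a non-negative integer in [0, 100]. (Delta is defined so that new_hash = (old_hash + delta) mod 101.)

Answer: 74

Derivation:
Delta formula: (val(new) - val(old)) * B^(n-1-k) mod M
  val('c') - val('d') = 3 - 4 = -1
  B^(n-1-k) = 3^3 mod 101 = 27
  Delta = -1 * 27 mod 101 = 74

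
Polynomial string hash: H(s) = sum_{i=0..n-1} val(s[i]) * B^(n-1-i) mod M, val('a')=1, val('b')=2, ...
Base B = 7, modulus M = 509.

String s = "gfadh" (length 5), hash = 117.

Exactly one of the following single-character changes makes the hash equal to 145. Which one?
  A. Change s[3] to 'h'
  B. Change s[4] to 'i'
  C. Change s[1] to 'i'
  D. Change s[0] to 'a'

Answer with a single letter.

Answer: A

Derivation:
Option A: s[3]='d'->'h', delta=(8-4)*7^1 mod 509 = 28, hash=117+28 mod 509 = 145 <-- target
Option B: s[4]='h'->'i', delta=(9-8)*7^0 mod 509 = 1, hash=117+1 mod 509 = 118
Option C: s[1]='f'->'i', delta=(9-6)*7^3 mod 509 = 11, hash=117+11 mod 509 = 128
Option D: s[0]='g'->'a', delta=(1-7)*7^4 mod 509 = 355, hash=117+355 mod 509 = 472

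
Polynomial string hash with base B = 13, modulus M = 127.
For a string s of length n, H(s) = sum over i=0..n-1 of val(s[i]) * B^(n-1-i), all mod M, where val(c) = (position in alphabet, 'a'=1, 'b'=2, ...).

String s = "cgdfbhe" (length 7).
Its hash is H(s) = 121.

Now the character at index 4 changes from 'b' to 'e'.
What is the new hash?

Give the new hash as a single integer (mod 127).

val('b') = 2, val('e') = 5
Position k = 4, exponent = n-1-k = 2
B^2 mod M = 13^2 mod 127 = 42
Delta = (5 - 2) * 42 mod 127 = 126
New hash = (121 + 126) mod 127 = 120

Answer: 120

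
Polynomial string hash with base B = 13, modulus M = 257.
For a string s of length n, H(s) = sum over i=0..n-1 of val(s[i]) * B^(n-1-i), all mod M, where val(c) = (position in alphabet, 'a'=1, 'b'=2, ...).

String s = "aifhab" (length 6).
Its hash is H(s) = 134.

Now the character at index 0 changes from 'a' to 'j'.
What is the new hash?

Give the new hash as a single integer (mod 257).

Answer: 0

Derivation:
val('a') = 1, val('j') = 10
Position k = 0, exponent = n-1-k = 5
B^5 mod M = 13^5 mod 257 = 185
Delta = (10 - 1) * 185 mod 257 = 123
New hash = (134 + 123) mod 257 = 0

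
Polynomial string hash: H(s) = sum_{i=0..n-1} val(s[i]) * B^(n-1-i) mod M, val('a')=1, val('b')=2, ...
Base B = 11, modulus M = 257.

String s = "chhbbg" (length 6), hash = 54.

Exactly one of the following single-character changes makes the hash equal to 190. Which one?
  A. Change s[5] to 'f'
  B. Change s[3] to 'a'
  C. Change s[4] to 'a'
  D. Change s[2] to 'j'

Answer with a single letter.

Answer: B

Derivation:
Option A: s[5]='g'->'f', delta=(6-7)*11^0 mod 257 = 256, hash=54+256 mod 257 = 53
Option B: s[3]='b'->'a', delta=(1-2)*11^2 mod 257 = 136, hash=54+136 mod 257 = 190 <-- target
Option C: s[4]='b'->'a', delta=(1-2)*11^1 mod 257 = 246, hash=54+246 mod 257 = 43
Option D: s[2]='h'->'j', delta=(10-8)*11^3 mod 257 = 92, hash=54+92 mod 257 = 146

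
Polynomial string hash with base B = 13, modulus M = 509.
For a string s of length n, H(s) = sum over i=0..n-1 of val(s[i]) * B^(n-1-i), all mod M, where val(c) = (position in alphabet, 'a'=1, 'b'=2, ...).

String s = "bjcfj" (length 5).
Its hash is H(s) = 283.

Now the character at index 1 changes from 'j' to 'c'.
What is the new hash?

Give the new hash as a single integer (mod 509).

Answer: 174

Derivation:
val('j') = 10, val('c') = 3
Position k = 1, exponent = n-1-k = 3
B^3 mod M = 13^3 mod 509 = 161
Delta = (3 - 10) * 161 mod 509 = 400
New hash = (283 + 400) mod 509 = 174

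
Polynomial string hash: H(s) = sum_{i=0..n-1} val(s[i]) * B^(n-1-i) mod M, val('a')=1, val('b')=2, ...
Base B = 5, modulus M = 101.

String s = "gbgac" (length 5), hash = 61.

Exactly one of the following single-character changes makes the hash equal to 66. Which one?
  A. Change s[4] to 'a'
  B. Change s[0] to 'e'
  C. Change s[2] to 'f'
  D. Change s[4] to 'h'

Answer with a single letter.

Answer: D

Derivation:
Option A: s[4]='c'->'a', delta=(1-3)*5^0 mod 101 = 99, hash=61+99 mod 101 = 59
Option B: s[0]='g'->'e', delta=(5-7)*5^4 mod 101 = 63, hash=61+63 mod 101 = 23
Option C: s[2]='g'->'f', delta=(6-7)*5^2 mod 101 = 76, hash=61+76 mod 101 = 36
Option D: s[4]='c'->'h', delta=(8-3)*5^0 mod 101 = 5, hash=61+5 mod 101 = 66 <-- target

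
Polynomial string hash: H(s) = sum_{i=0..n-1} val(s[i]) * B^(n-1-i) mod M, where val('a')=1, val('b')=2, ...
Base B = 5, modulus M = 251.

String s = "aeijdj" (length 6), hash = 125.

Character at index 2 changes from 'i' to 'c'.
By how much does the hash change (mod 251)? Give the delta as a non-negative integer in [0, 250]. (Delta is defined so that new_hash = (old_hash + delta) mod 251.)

Delta formula: (val(new) - val(old)) * B^(n-1-k) mod M
  val('c') - val('i') = 3 - 9 = -6
  B^(n-1-k) = 5^3 mod 251 = 125
  Delta = -6 * 125 mod 251 = 3

Answer: 3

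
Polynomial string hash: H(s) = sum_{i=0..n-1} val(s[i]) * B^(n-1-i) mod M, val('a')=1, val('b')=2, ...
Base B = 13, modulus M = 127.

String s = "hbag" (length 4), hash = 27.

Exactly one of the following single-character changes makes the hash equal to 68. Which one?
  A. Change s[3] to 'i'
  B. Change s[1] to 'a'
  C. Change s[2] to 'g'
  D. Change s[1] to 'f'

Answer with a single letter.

Answer: D

Derivation:
Option A: s[3]='g'->'i', delta=(9-7)*13^0 mod 127 = 2, hash=27+2 mod 127 = 29
Option B: s[1]='b'->'a', delta=(1-2)*13^2 mod 127 = 85, hash=27+85 mod 127 = 112
Option C: s[2]='a'->'g', delta=(7-1)*13^1 mod 127 = 78, hash=27+78 mod 127 = 105
Option D: s[1]='b'->'f', delta=(6-2)*13^2 mod 127 = 41, hash=27+41 mod 127 = 68 <-- target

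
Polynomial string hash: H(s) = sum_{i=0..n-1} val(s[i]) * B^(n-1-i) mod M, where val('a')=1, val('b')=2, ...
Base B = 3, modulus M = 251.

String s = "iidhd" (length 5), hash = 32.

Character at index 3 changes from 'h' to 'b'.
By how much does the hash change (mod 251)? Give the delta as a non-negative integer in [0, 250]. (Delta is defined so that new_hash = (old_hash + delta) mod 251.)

Delta formula: (val(new) - val(old)) * B^(n-1-k) mod M
  val('b') - val('h') = 2 - 8 = -6
  B^(n-1-k) = 3^1 mod 251 = 3
  Delta = -6 * 3 mod 251 = 233

Answer: 233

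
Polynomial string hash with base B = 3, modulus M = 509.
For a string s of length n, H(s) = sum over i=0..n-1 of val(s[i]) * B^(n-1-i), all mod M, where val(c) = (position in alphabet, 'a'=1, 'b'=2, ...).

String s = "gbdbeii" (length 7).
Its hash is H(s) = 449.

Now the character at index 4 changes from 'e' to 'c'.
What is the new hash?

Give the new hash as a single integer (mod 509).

val('e') = 5, val('c') = 3
Position k = 4, exponent = n-1-k = 2
B^2 mod M = 3^2 mod 509 = 9
Delta = (3 - 5) * 9 mod 509 = 491
New hash = (449 + 491) mod 509 = 431

Answer: 431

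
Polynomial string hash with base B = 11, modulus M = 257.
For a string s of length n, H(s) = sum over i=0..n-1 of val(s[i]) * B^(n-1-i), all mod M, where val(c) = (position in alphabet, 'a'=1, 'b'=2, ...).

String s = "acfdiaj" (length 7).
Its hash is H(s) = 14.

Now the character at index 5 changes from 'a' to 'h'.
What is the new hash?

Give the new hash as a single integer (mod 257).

val('a') = 1, val('h') = 8
Position k = 5, exponent = n-1-k = 1
B^1 mod M = 11^1 mod 257 = 11
Delta = (8 - 1) * 11 mod 257 = 77
New hash = (14 + 77) mod 257 = 91

Answer: 91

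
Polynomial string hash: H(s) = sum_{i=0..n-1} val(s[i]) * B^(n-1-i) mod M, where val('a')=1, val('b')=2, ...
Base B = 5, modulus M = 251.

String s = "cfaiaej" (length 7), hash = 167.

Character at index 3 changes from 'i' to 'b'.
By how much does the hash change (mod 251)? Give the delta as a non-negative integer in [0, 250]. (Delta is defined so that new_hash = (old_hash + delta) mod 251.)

Answer: 129

Derivation:
Delta formula: (val(new) - val(old)) * B^(n-1-k) mod M
  val('b') - val('i') = 2 - 9 = -7
  B^(n-1-k) = 5^3 mod 251 = 125
  Delta = -7 * 125 mod 251 = 129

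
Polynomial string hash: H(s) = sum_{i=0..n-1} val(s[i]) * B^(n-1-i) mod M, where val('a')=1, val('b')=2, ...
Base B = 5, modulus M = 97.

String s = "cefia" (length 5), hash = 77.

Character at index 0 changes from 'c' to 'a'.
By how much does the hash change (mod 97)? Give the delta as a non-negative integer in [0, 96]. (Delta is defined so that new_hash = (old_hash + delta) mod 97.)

Answer: 11

Derivation:
Delta formula: (val(new) - val(old)) * B^(n-1-k) mod M
  val('a') - val('c') = 1 - 3 = -2
  B^(n-1-k) = 5^4 mod 97 = 43
  Delta = -2 * 43 mod 97 = 11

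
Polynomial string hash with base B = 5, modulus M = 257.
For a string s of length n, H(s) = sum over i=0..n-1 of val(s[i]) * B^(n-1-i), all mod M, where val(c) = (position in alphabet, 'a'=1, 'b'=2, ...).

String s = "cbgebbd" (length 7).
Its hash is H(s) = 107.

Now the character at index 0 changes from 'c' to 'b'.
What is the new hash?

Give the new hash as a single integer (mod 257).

Answer: 159

Derivation:
val('c') = 3, val('b') = 2
Position k = 0, exponent = n-1-k = 6
B^6 mod M = 5^6 mod 257 = 205
Delta = (2 - 3) * 205 mod 257 = 52
New hash = (107 + 52) mod 257 = 159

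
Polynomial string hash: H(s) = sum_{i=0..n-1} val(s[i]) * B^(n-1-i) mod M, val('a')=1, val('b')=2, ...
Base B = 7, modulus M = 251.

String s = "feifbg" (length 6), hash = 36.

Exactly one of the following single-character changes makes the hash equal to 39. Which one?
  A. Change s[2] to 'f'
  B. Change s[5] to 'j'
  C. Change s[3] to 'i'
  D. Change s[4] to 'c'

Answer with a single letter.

Option A: s[2]='i'->'f', delta=(6-9)*7^3 mod 251 = 226, hash=36+226 mod 251 = 11
Option B: s[5]='g'->'j', delta=(10-7)*7^0 mod 251 = 3, hash=36+3 mod 251 = 39 <-- target
Option C: s[3]='f'->'i', delta=(9-6)*7^2 mod 251 = 147, hash=36+147 mod 251 = 183
Option D: s[4]='b'->'c', delta=(3-2)*7^1 mod 251 = 7, hash=36+7 mod 251 = 43

Answer: B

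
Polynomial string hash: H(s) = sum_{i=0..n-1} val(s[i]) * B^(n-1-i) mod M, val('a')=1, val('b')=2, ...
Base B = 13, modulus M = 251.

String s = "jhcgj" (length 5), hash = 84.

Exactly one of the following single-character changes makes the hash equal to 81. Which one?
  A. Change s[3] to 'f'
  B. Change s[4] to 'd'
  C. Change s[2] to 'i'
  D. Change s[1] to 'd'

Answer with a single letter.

Answer: D

Derivation:
Option A: s[3]='g'->'f', delta=(6-7)*13^1 mod 251 = 238, hash=84+238 mod 251 = 71
Option B: s[4]='j'->'d', delta=(4-10)*13^0 mod 251 = 245, hash=84+245 mod 251 = 78
Option C: s[2]='c'->'i', delta=(9-3)*13^2 mod 251 = 10, hash=84+10 mod 251 = 94
Option D: s[1]='h'->'d', delta=(4-8)*13^3 mod 251 = 248, hash=84+248 mod 251 = 81 <-- target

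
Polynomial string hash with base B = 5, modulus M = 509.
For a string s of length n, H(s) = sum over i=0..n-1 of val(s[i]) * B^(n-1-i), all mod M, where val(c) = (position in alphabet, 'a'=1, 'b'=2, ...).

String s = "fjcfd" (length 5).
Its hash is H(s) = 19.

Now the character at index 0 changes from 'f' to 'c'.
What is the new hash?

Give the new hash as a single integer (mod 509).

val('f') = 6, val('c') = 3
Position k = 0, exponent = n-1-k = 4
B^4 mod M = 5^4 mod 509 = 116
Delta = (3 - 6) * 116 mod 509 = 161
New hash = (19 + 161) mod 509 = 180

Answer: 180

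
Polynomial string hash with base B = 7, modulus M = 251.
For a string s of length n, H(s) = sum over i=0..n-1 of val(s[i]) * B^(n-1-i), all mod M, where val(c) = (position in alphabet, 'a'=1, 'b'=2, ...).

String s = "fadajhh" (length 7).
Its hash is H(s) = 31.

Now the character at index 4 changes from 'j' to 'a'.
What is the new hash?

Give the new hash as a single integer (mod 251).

val('j') = 10, val('a') = 1
Position k = 4, exponent = n-1-k = 2
B^2 mod M = 7^2 mod 251 = 49
Delta = (1 - 10) * 49 mod 251 = 61
New hash = (31 + 61) mod 251 = 92

Answer: 92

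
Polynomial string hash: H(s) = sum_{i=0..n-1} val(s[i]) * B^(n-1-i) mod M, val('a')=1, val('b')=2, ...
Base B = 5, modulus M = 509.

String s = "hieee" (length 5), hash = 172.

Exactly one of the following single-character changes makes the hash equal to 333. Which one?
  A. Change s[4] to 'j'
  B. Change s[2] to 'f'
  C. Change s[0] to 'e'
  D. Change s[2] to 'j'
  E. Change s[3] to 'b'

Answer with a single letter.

Answer: C

Derivation:
Option A: s[4]='e'->'j', delta=(10-5)*5^0 mod 509 = 5, hash=172+5 mod 509 = 177
Option B: s[2]='e'->'f', delta=(6-5)*5^2 mod 509 = 25, hash=172+25 mod 509 = 197
Option C: s[0]='h'->'e', delta=(5-8)*5^4 mod 509 = 161, hash=172+161 mod 509 = 333 <-- target
Option D: s[2]='e'->'j', delta=(10-5)*5^2 mod 509 = 125, hash=172+125 mod 509 = 297
Option E: s[3]='e'->'b', delta=(2-5)*5^1 mod 509 = 494, hash=172+494 mod 509 = 157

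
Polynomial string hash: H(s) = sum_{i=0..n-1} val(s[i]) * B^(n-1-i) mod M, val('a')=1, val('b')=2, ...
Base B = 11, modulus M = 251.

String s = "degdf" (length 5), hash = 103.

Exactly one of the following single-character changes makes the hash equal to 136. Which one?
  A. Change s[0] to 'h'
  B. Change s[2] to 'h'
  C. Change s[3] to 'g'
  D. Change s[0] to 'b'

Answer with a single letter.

Answer: C

Derivation:
Option A: s[0]='d'->'h', delta=(8-4)*11^4 mod 251 = 81, hash=103+81 mod 251 = 184
Option B: s[2]='g'->'h', delta=(8-7)*11^2 mod 251 = 121, hash=103+121 mod 251 = 224
Option C: s[3]='d'->'g', delta=(7-4)*11^1 mod 251 = 33, hash=103+33 mod 251 = 136 <-- target
Option D: s[0]='d'->'b', delta=(2-4)*11^4 mod 251 = 85, hash=103+85 mod 251 = 188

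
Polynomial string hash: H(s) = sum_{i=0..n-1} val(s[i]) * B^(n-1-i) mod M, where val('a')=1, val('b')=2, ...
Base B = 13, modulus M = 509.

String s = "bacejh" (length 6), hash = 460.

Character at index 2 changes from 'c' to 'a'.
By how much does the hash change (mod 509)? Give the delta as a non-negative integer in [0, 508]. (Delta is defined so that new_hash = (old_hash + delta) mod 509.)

Answer: 187

Derivation:
Delta formula: (val(new) - val(old)) * B^(n-1-k) mod M
  val('a') - val('c') = 1 - 3 = -2
  B^(n-1-k) = 13^3 mod 509 = 161
  Delta = -2 * 161 mod 509 = 187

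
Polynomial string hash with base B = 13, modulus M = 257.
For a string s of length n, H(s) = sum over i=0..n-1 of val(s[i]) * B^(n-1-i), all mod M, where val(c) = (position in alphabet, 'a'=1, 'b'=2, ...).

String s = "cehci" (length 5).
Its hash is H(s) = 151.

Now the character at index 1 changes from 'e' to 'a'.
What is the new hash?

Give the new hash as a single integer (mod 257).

Answer: 101

Derivation:
val('e') = 5, val('a') = 1
Position k = 1, exponent = n-1-k = 3
B^3 mod M = 13^3 mod 257 = 141
Delta = (1 - 5) * 141 mod 257 = 207
New hash = (151 + 207) mod 257 = 101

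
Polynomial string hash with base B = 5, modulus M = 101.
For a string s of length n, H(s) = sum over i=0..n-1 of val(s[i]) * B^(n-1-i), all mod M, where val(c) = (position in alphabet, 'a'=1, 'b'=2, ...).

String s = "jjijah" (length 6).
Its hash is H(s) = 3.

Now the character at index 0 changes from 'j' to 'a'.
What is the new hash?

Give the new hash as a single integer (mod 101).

val('j') = 10, val('a') = 1
Position k = 0, exponent = n-1-k = 5
B^5 mod M = 5^5 mod 101 = 95
Delta = (1 - 10) * 95 mod 101 = 54
New hash = (3 + 54) mod 101 = 57

Answer: 57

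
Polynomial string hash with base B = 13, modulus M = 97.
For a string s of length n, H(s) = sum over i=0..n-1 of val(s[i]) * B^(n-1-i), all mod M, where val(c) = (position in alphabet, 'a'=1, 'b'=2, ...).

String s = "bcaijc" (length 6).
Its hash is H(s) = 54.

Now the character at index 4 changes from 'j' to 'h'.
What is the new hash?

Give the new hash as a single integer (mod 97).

val('j') = 10, val('h') = 8
Position k = 4, exponent = n-1-k = 1
B^1 mod M = 13^1 mod 97 = 13
Delta = (8 - 10) * 13 mod 97 = 71
New hash = (54 + 71) mod 97 = 28

Answer: 28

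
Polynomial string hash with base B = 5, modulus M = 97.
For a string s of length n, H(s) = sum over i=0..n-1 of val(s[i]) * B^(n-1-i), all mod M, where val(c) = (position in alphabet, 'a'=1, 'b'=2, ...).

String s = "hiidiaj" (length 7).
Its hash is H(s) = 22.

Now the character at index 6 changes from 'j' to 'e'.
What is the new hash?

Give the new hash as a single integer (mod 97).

val('j') = 10, val('e') = 5
Position k = 6, exponent = n-1-k = 0
B^0 mod M = 5^0 mod 97 = 1
Delta = (5 - 10) * 1 mod 97 = 92
New hash = (22 + 92) mod 97 = 17

Answer: 17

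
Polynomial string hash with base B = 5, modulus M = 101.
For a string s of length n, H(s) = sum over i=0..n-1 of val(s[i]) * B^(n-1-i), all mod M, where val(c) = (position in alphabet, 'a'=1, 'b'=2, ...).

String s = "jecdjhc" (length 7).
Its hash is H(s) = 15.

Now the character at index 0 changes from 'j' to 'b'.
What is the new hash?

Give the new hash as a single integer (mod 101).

val('j') = 10, val('b') = 2
Position k = 0, exponent = n-1-k = 6
B^6 mod M = 5^6 mod 101 = 71
Delta = (2 - 10) * 71 mod 101 = 38
New hash = (15 + 38) mod 101 = 53

Answer: 53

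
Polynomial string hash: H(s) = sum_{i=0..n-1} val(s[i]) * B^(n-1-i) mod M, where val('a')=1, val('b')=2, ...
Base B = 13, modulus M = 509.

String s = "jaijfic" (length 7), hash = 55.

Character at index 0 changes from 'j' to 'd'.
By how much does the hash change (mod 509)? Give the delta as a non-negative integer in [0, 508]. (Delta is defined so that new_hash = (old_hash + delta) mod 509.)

Answer: 228

Derivation:
Delta formula: (val(new) - val(old)) * B^(n-1-k) mod M
  val('d') - val('j') = 4 - 10 = -6
  B^(n-1-k) = 13^6 mod 509 = 471
  Delta = -6 * 471 mod 509 = 228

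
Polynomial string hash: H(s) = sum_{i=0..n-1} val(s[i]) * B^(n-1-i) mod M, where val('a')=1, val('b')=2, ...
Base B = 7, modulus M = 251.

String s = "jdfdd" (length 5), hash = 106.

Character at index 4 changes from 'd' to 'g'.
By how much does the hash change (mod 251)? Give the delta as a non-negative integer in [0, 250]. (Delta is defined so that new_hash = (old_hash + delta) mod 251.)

Answer: 3

Derivation:
Delta formula: (val(new) - val(old)) * B^(n-1-k) mod M
  val('g') - val('d') = 7 - 4 = 3
  B^(n-1-k) = 7^0 mod 251 = 1
  Delta = 3 * 1 mod 251 = 3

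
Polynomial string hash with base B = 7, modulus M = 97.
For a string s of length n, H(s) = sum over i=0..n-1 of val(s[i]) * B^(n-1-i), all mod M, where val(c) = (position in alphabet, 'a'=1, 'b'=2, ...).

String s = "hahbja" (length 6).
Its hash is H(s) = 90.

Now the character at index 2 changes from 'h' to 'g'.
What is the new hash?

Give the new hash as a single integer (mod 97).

val('h') = 8, val('g') = 7
Position k = 2, exponent = n-1-k = 3
B^3 mod M = 7^3 mod 97 = 52
Delta = (7 - 8) * 52 mod 97 = 45
New hash = (90 + 45) mod 97 = 38

Answer: 38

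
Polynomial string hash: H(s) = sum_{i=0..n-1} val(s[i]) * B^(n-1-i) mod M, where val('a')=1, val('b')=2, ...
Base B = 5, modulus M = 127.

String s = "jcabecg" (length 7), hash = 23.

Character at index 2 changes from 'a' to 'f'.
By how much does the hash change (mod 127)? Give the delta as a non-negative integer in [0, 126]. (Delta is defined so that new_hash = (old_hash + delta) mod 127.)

Answer: 77

Derivation:
Delta formula: (val(new) - val(old)) * B^(n-1-k) mod M
  val('f') - val('a') = 6 - 1 = 5
  B^(n-1-k) = 5^4 mod 127 = 117
  Delta = 5 * 117 mod 127 = 77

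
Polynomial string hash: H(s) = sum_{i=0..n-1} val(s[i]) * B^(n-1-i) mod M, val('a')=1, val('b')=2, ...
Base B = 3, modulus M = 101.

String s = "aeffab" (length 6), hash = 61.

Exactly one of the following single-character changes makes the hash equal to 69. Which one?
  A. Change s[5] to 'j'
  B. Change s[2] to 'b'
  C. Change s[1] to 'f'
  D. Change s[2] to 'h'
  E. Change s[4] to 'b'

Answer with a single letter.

Answer: A

Derivation:
Option A: s[5]='b'->'j', delta=(10-2)*3^0 mod 101 = 8, hash=61+8 mod 101 = 69 <-- target
Option B: s[2]='f'->'b', delta=(2-6)*3^3 mod 101 = 94, hash=61+94 mod 101 = 54
Option C: s[1]='e'->'f', delta=(6-5)*3^4 mod 101 = 81, hash=61+81 mod 101 = 41
Option D: s[2]='f'->'h', delta=(8-6)*3^3 mod 101 = 54, hash=61+54 mod 101 = 14
Option E: s[4]='a'->'b', delta=(2-1)*3^1 mod 101 = 3, hash=61+3 mod 101 = 64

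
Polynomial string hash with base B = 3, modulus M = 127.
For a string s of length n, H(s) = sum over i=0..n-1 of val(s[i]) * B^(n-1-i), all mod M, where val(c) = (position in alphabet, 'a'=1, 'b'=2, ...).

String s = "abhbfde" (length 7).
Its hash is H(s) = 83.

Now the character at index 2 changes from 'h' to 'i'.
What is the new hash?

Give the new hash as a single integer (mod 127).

Answer: 37

Derivation:
val('h') = 8, val('i') = 9
Position k = 2, exponent = n-1-k = 4
B^4 mod M = 3^4 mod 127 = 81
Delta = (9 - 8) * 81 mod 127 = 81
New hash = (83 + 81) mod 127 = 37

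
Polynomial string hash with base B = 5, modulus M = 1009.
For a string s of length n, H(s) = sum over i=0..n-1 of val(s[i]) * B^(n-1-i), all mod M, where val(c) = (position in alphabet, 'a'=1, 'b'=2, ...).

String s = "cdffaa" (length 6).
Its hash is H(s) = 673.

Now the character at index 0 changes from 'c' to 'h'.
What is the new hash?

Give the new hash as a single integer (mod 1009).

val('c') = 3, val('h') = 8
Position k = 0, exponent = n-1-k = 5
B^5 mod M = 5^5 mod 1009 = 98
Delta = (8 - 3) * 98 mod 1009 = 490
New hash = (673 + 490) mod 1009 = 154

Answer: 154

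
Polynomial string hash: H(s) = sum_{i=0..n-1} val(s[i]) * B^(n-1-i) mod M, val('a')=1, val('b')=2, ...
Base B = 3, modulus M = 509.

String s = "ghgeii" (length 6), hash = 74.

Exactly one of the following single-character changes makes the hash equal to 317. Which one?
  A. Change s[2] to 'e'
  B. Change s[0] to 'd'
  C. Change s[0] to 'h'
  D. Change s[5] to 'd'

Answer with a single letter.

Option A: s[2]='g'->'e', delta=(5-7)*3^3 mod 509 = 455, hash=74+455 mod 509 = 20
Option B: s[0]='g'->'d', delta=(4-7)*3^5 mod 509 = 289, hash=74+289 mod 509 = 363
Option C: s[0]='g'->'h', delta=(8-7)*3^5 mod 509 = 243, hash=74+243 mod 509 = 317 <-- target
Option D: s[5]='i'->'d', delta=(4-9)*3^0 mod 509 = 504, hash=74+504 mod 509 = 69

Answer: C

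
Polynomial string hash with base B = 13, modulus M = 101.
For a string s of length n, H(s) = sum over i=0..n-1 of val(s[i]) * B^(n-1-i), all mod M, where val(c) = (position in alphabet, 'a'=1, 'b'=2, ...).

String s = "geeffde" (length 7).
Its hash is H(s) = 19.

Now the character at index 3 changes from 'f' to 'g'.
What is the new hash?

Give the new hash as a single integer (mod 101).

Answer: 95

Derivation:
val('f') = 6, val('g') = 7
Position k = 3, exponent = n-1-k = 3
B^3 mod M = 13^3 mod 101 = 76
Delta = (7 - 6) * 76 mod 101 = 76
New hash = (19 + 76) mod 101 = 95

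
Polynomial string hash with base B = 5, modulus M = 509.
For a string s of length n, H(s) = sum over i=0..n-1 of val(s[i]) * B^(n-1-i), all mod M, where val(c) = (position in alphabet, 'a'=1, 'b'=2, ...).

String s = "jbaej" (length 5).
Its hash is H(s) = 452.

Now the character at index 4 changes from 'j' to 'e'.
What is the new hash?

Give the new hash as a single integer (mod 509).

Answer: 447

Derivation:
val('j') = 10, val('e') = 5
Position k = 4, exponent = n-1-k = 0
B^0 mod M = 5^0 mod 509 = 1
Delta = (5 - 10) * 1 mod 509 = 504
New hash = (452 + 504) mod 509 = 447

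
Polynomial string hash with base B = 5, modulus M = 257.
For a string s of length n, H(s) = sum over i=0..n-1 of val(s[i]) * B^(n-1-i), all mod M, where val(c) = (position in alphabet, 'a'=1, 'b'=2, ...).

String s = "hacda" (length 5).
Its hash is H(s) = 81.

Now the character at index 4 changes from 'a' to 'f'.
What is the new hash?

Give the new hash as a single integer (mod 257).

val('a') = 1, val('f') = 6
Position k = 4, exponent = n-1-k = 0
B^0 mod M = 5^0 mod 257 = 1
Delta = (6 - 1) * 1 mod 257 = 5
New hash = (81 + 5) mod 257 = 86

Answer: 86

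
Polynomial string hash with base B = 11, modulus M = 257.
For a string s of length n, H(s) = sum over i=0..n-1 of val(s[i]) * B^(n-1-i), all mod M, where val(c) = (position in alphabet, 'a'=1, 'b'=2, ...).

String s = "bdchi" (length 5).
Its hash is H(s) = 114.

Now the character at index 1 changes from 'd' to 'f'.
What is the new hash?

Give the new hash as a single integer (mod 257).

Answer: 206

Derivation:
val('d') = 4, val('f') = 6
Position k = 1, exponent = n-1-k = 3
B^3 mod M = 11^3 mod 257 = 46
Delta = (6 - 4) * 46 mod 257 = 92
New hash = (114 + 92) mod 257 = 206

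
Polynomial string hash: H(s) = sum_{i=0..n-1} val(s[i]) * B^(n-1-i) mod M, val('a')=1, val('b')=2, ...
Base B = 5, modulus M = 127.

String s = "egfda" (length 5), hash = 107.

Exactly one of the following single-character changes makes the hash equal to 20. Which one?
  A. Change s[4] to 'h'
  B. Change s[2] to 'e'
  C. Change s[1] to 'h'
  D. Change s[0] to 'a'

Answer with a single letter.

Answer: D

Derivation:
Option A: s[4]='a'->'h', delta=(8-1)*5^0 mod 127 = 7, hash=107+7 mod 127 = 114
Option B: s[2]='f'->'e', delta=(5-6)*5^2 mod 127 = 102, hash=107+102 mod 127 = 82
Option C: s[1]='g'->'h', delta=(8-7)*5^3 mod 127 = 125, hash=107+125 mod 127 = 105
Option D: s[0]='e'->'a', delta=(1-5)*5^4 mod 127 = 40, hash=107+40 mod 127 = 20 <-- target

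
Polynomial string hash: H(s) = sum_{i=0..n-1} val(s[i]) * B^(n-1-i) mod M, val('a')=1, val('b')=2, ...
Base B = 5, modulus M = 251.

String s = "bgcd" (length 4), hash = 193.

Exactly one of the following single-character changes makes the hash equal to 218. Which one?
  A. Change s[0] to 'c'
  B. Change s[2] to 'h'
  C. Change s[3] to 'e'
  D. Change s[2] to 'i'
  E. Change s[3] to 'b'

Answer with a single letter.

Answer: B

Derivation:
Option A: s[0]='b'->'c', delta=(3-2)*5^3 mod 251 = 125, hash=193+125 mod 251 = 67
Option B: s[2]='c'->'h', delta=(8-3)*5^1 mod 251 = 25, hash=193+25 mod 251 = 218 <-- target
Option C: s[3]='d'->'e', delta=(5-4)*5^0 mod 251 = 1, hash=193+1 mod 251 = 194
Option D: s[2]='c'->'i', delta=(9-3)*5^1 mod 251 = 30, hash=193+30 mod 251 = 223
Option E: s[3]='d'->'b', delta=(2-4)*5^0 mod 251 = 249, hash=193+249 mod 251 = 191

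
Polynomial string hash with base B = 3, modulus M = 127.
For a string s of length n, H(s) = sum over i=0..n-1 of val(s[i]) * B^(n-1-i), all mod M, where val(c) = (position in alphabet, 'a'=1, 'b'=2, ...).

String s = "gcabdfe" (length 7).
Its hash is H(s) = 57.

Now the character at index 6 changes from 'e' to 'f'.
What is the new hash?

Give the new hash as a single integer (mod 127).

Answer: 58

Derivation:
val('e') = 5, val('f') = 6
Position k = 6, exponent = n-1-k = 0
B^0 mod M = 3^0 mod 127 = 1
Delta = (6 - 5) * 1 mod 127 = 1
New hash = (57 + 1) mod 127 = 58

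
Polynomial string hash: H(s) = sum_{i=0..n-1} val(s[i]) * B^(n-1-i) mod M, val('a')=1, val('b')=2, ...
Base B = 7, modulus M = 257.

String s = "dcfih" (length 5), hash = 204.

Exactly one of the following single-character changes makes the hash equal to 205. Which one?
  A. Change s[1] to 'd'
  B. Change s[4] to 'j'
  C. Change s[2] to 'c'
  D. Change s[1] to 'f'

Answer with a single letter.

Answer: D

Derivation:
Option A: s[1]='c'->'d', delta=(4-3)*7^3 mod 257 = 86, hash=204+86 mod 257 = 33
Option B: s[4]='h'->'j', delta=(10-8)*7^0 mod 257 = 2, hash=204+2 mod 257 = 206
Option C: s[2]='f'->'c', delta=(3-6)*7^2 mod 257 = 110, hash=204+110 mod 257 = 57
Option D: s[1]='c'->'f', delta=(6-3)*7^3 mod 257 = 1, hash=204+1 mod 257 = 205 <-- target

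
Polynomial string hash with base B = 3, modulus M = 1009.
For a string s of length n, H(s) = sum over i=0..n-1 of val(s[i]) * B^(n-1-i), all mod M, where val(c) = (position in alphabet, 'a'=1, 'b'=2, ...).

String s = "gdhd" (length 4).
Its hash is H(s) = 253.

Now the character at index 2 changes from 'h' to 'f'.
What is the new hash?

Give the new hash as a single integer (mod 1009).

Answer: 247

Derivation:
val('h') = 8, val('f') = 6
Position k = 2, exponent = n-1-k = 1
B^1 mod M = 3^1 mod 1009 = 3
Delta = (6 - 8) * 3 mod 1009 = 1003
New hash = (253 + 1003) mod 1009 = 247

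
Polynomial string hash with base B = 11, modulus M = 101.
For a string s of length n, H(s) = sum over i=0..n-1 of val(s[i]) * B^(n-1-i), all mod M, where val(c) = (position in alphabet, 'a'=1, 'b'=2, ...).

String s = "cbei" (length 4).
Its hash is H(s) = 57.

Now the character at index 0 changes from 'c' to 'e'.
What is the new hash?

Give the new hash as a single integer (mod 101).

val('c') = 3, val('e') = 5
Position k = 0, exponent = n-1-k = 3
B^3 mod M = 11^3 mod 101 = 18
Delta = (5 - 3) * 18 mod 101 = 36
New hash = (57 + 36) mod 101 = 93

Answer: 93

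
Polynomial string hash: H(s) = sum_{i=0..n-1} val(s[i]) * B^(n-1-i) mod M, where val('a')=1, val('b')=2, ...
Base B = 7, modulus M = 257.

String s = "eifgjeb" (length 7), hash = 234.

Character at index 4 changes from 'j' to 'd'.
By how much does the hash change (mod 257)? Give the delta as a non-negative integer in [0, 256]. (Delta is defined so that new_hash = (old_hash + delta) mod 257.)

Answer: 220

Derivation:
Delta formula: (val(new) - val(old)) * B^(n-1-k) mod M
  val('d') - val('j') = 4 - 10 = -6
  B^(n-1-k) = 7^2 mod 257 = 49
  Delta = -6 * 49 mod 257 = 220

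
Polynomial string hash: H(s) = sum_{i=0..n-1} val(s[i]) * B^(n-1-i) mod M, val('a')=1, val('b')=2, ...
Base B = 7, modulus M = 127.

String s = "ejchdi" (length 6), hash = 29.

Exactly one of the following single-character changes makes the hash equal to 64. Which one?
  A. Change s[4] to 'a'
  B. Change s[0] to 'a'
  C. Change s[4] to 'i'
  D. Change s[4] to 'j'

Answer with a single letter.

Option A: s[4]='d'->'a', delta=(1-4)*7^1 mod 127 = 106, hash=29+106 mod 127 = 8
Option B: s[0]='e'->'a', delta=(1-5)*7^5 mod 127 = 82, hash=29+82 mod 127 = 111
Option C: s[4]='d'->'i', delta=(9-4)*7^1 mod 127 = 35, hash=29+35 mod 127 = 64 <-- target
Option D: s[4]='d'->'j', delta=(10-4)*7^1 mod 127 = 42, hash=29+42 mod 127 = 71

Answer: C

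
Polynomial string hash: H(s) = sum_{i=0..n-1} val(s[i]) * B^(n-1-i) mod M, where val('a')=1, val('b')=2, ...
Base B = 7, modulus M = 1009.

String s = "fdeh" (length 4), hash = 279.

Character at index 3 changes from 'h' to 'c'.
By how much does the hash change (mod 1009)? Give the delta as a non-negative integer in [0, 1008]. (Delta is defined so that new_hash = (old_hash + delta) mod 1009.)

Delta formula: (val(new) - val(old)) * B^(n-1-k) mod M
  val('c') - val('h') = 3 - 8 = -5
  B^(n-1-k) = 7^0 mod 1009 = 1
  Delta = -5 * 1 mod 1009 = 1004

Answer: 1004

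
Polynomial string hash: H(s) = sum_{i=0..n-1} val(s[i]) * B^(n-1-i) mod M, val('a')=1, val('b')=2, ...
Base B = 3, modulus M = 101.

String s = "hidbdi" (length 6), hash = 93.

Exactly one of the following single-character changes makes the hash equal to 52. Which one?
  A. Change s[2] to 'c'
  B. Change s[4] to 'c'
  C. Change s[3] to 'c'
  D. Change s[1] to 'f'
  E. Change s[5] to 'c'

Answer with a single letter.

Option A: s[2]='d'->'c', delta=(3-4)*3^3 mod 101 = 74, hash=93+74 mod 101 = 66
Option B: s[4]='d'->'c', delta=(3-4)*3^1 mod 101 = 98, hash=93+98 mod 101 = 90
Option C: s[3]='b'->'c', delta=(3-2)*3^2 mod 101 = 9, hash=93+9 mod 101 = 1
Option D: s[1]='i'->'f', delta=(6-9)*3^4 mod 101 = 60, hash=93+60 mod 101 = 52 <-- target
Option E: s[5]='i'->'c', delta=(3-9)*3^0 mod 101 = 95, hash=93+95 mod 101 = 87

Answer: D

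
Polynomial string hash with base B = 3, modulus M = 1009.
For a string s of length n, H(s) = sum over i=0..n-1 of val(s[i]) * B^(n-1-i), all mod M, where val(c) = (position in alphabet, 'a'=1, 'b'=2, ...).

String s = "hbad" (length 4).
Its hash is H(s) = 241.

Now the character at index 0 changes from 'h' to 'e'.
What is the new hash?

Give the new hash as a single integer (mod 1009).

val('h') = 8, val('e') = 5
Position k = 0, exponent = n-1-k = 3
B^3 mod M = 3^3 mod 1009 = 27
Delta = (5 - 8) * 27 mod 1009 = 928
New hash = (241 + 928) mod 1009 = 160

Answer: 160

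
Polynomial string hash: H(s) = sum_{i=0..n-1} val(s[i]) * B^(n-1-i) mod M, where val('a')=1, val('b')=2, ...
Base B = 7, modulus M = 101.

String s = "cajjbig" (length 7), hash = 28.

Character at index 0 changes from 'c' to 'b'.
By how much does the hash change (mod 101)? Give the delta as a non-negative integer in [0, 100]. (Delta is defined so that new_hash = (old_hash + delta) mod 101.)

Delta formula: (val(new) - val(old)) * B^(n-1-k) mod M
  val('b') - val('c') = 2 - 3 = -1
  B^(n-1-k) = 7^6 mod 101 = 85
  Delta = -1 * 85 mod 101 = 16

Answer: 16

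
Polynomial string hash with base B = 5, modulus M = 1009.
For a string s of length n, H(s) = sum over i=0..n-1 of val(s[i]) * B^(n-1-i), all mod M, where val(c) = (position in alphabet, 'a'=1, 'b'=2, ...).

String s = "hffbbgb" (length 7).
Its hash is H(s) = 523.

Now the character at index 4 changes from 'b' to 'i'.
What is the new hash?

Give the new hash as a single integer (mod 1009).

val('b') = 2, val('i') = 9
Position k = 4, exponent = n-1-k = 2
B^2 mod M = 5^2 mod 1009 = 25
Delta = (9 - 2) * 25 mod 1009 = 175
New hash = (523 + 175) mod 1009 = 698

Answer: 698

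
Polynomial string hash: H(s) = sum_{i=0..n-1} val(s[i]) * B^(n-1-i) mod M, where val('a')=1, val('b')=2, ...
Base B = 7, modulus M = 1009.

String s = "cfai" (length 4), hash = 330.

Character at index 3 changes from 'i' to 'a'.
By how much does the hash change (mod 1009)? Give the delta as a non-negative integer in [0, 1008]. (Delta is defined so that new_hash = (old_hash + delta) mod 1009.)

Delta formula: (val(new) - val(old)) * B^(n-1-k) mod M
  val('a') - val('i') = 1 - 9 = -8
  B^(n-1-k) = 7^0 mod 1009 = 1
  Delta = -8 * 1 mod 1009 = 1001

Answer: 1001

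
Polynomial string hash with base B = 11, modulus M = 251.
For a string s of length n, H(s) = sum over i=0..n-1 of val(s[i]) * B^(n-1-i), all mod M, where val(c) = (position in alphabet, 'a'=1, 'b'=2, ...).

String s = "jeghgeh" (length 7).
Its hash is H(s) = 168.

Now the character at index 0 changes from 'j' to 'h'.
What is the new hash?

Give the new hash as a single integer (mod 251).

val('j') = 10, val('h') = 8
Position k = 0, exponent = n-1-k = 6
B^6 mod M = 11^6 mod 251 = 3
Delta = (8 - 10) * 3 mod 251 = 245
New hash = (168 + 245) mod 251 = 162

Answer: 162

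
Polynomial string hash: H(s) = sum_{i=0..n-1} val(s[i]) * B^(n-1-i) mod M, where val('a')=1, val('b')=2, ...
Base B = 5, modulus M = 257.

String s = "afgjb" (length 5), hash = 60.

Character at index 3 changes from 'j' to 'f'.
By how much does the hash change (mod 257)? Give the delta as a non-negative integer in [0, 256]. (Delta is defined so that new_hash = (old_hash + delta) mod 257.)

Answer: 237

Derivation:
Delta formula: (val(new) - val(old)) * B^(n-1-k) mod M
  val('f') - val('j') = 6 - 10 = -4
  B^(n-1-k) = 5^1 mod 257 = 5
  Delta = -4 * 5 mod 257 = 237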